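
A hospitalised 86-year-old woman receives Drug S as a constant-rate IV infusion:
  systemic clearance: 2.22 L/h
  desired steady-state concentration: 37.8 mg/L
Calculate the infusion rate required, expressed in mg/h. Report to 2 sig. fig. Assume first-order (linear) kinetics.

At steady state, infusion rate R₀ = Css × CL = 37.8 × 2.220 = 83.92 mg/h

84 mg/h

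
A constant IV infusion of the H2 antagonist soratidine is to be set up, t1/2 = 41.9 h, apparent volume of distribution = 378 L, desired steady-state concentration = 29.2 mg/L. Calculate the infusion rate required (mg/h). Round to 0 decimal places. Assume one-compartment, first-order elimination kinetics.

k = ln2 / t½ = 0.693147 / 41.9 = 0.01654 h⁻¹
CL = k × Vd = 0.01654 × 378 = 6.252 L/h
At steady state, infusion rate R₀ = Css × CL = 29.2 × 6.252 = 182.6 mg/h

183 mg/h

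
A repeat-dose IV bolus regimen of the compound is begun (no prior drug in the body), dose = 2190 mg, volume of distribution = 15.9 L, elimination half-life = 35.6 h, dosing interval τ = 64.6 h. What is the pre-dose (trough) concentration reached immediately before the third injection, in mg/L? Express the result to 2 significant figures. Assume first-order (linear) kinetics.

50 mg/L

C₀ per dose = Dose / Vd = 2190 / 15.9 = 137.7 mg/L
k = ln2 / t½ = 0.693147 / 35.6 = 0.01947 h⁻¹
Fraction remaining after one interval: r = e^(−kτ) = e^(−0.01947 × 64.6) = 0.2843
Before dose 3, 2 doses have been given (aged 1τ, 2τ).
C_trough = C₀ × (r + r²) = 137.7 × (0.2843 + 0.08083) = 50.28 mg/L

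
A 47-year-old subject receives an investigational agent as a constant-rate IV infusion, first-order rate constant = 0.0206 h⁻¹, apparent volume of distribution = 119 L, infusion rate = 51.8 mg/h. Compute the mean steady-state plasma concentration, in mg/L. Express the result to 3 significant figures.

21.1 mg/L

CL = k × Vd = 0.02060 × 119 = 2.451 L/h
At steady state Css = R₀ / CL = 51.8 / 2.451 = 21.13 mg/L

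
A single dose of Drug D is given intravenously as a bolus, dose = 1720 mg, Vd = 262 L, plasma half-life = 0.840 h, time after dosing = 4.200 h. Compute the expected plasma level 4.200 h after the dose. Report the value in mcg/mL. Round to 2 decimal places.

0.21 mcg/mL

C₀ = Dose / Vd = 1720 / 262 = 6.565 mg/L
k = ln2 / t½ = 0.693147 / 0.840 = 0.8252 h⁻¹
t / t½ = 4.200 / 0.840 = 5 half-lives
C = C₀ × (1/2)^5 = 6.565 × 0.03125 = 0.2052 mg/L
(0.2052 mg/L = 0.2052 mcg/mL)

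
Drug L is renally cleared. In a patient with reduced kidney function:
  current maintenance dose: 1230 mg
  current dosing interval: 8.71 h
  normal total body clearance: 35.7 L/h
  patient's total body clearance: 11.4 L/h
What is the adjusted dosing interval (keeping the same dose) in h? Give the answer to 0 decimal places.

27 h

To keep the same average steady-state level, dosing rate must scale with clearance.
CL ratio = 11.4 / 35.7 = 0.3193
New interval (same dose) = 8.71 / 0.3193 = 27.28 h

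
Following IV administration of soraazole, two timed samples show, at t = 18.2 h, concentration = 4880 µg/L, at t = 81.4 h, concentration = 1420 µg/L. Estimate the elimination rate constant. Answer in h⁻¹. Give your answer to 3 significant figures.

k = ln(C₁/C₂) / (t₂ − t₁) = ln(4880/1420) / (81.4 − 18.2)
  = 1.234 / 63.20 = 0.01953 h⁻¹

0.0195 h⁻¹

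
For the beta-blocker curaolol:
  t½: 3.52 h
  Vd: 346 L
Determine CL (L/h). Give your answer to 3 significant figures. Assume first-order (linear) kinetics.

68.1 L/h

k = ln2 / t½ = 0.693147 / 3.52 = 0.1969 h⁻¹
CL = k × Vd = 0.1969 × 346 = 68.13 L/h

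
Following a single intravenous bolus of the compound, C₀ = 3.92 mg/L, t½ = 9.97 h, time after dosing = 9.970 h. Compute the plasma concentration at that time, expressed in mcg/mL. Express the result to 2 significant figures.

2.0 mcg/mL

k = ln2 / t½ = 0.693147 / 9.97 = 0.06952 h⁻¹
t / t½ = 9.970 / 9.97 = 1 half-lives
C = C₀ × (1/2)^1 = 3.920 × 0.5000 = 1.960 mg/L
(1.960 mg/L = 1.960 mcg/mL)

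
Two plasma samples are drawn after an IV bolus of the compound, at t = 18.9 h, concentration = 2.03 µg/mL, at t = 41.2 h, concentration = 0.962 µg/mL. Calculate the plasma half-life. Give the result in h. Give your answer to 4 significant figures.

20.70 h

k = ln(C₁/C₂) / (t₂ − t₁) = ln(2.03/0.962) / (41.2 − 18.9)
  = 0.7468 / 22.30 = 0.03349 h⁻¹
t½ = ln2 / k = 0.693147 / 0.03349 = 20.70 h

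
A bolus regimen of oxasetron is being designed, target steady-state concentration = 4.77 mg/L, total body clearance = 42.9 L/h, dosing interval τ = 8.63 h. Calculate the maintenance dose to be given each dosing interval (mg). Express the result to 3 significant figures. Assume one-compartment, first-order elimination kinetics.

1770 mg

At steady state, Dose/τ = Css × CL.
Dose = Css × CL × τ = 4.77 × 42.90 × 8.63 = 1766 mg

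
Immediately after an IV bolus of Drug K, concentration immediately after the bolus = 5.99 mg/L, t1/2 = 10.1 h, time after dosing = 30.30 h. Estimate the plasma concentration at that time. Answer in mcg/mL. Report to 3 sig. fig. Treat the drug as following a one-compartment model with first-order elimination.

k = ln2 / t½ = 0.693147 / 10.1 = 0.06863 h⁻¹
t / t½ = 30.30 / 10.1 = 3 half-lives
C = C₀ × (1/2)^3 = 5.990 × 0.1250 = 0.7488 mg/L
(0.7488 mg/L = 0.7488 mcg/mL)

0.749 mcg/mL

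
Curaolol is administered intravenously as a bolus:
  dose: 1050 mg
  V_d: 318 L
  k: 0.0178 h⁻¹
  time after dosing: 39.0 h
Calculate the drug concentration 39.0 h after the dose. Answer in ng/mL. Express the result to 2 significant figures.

C₀ = Dose / Vd = 1050 / 318 = 3.302 mg/L
C = C₀ · e^(−k·t) = 3.302 × e^(−0.01780 × 39.0)
  = 3.302 × 0.4995 = 1.649 mg/L
Convert: 1.649 mg/L × 1000 = 1649 ng/mL

1600 ng/mL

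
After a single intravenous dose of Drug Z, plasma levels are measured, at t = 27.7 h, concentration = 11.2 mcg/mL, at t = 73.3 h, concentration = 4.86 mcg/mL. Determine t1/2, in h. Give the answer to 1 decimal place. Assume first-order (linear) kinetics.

37.9 h

k = ln(C₁/C₂) / (t₂ − t₁) = ln(11.2/4.86) / (73.3 − 27.7)
  = 0.8349 / 45.60 = 0.01831 h⁻¹
t½ = ln2 / k = 0.693147 / 0.01831 = 37.86 h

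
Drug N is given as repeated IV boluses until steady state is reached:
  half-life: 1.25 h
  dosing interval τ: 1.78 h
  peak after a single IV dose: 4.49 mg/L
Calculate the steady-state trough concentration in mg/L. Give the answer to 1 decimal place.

2.7 mg/L

k = ln2 / t½ = 0.693147 / 1.25 = 0.5545 h⁻¹
e^(−kτ) = e^(−0.5545 × 1.78) = 0.3727
Accumulation ratio R = 1 / (1 − e^(−kτ)) = 1 / (1 − 0.3727) = 1.594
Steady-state trough = C₀ × R × e^(−kτ) = 4.49 × 1.594 × 0.3727 = 2.667 mg/L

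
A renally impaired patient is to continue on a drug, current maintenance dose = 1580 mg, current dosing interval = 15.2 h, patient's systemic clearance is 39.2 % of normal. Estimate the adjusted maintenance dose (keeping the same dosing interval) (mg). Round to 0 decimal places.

To keep the same average steady-state level, dosing rate must scale with clearance.
CL ratio = 39.2 / 100 = 0.3920
New dose (same interval) = 1580 × 0.3920 = 619.4 mg

619 mg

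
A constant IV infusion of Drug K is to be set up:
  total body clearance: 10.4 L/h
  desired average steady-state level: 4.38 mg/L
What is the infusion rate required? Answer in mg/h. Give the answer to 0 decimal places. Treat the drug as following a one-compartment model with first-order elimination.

At steady state, infusion rate R₀ = Css × CL = 4.38 × 10.40 = 45.55 mg/h

46 mg/h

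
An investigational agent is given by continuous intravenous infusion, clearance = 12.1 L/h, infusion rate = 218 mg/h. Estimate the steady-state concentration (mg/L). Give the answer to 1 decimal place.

At steady state Css = R₀ / CL = 218 / 12.10 = 18.02 mg/L

18.0 mg/L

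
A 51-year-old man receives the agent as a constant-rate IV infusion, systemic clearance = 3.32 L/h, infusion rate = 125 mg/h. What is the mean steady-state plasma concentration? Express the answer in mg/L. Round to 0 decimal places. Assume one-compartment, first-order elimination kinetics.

At steady state Css = R₀ / CL = 125 / 3.320 = 37.65 mg/L

38 mg/L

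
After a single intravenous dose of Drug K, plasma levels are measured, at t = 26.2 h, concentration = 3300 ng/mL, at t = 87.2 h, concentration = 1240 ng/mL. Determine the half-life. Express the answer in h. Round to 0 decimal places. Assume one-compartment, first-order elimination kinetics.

k = ln(C₁/C₂) / (t₂ − t₁) = ln(3300/1240) / (87.2 − 26.2)
  = 0.9788 / 61.00 = 0.01605 h⁻¹
t½ = ln2 / k = 0.693147 / 0.01605 = 43.19 h

43 h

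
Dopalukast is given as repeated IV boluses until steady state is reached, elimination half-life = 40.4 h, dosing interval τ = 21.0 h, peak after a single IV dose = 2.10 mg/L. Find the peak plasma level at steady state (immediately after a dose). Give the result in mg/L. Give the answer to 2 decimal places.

k = ln2 / t½ = 0.693147 / 40.4 = 0.01716 h⁻¹
e^(−kτ) = e^(−0.01716 × 21.0) = 0.6974
Accumulation ratio R = 1 / (1 − e^(−kτ)) = 1 / (1 − 0.6974) = 3.305
Steady-state peak = C₀ × R = 2.10 × 3.305 = 6.941 mg/L

6.94 mg/L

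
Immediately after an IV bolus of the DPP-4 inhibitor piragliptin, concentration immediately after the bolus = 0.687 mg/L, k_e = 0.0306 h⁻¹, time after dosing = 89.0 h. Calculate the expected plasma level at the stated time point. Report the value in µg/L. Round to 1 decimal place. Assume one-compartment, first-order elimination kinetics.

C = C₀ · e^(−k·t) = 0.6870 × e^(−0.03060 × 89.0)
  = 0.6870 × 0.06565 = 0.04510 mg/L
Convert: 0.04510 mg/L × 1000 = 45.10 µg/L

45.1 µg/L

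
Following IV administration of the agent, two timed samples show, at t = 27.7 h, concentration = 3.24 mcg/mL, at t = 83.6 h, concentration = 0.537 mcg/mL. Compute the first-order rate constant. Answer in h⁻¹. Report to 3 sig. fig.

k = ln(C₁/C₂) / (t₂ − t₁) = ln(3.24/0.537) / (83.6 − 27.7)
  = 1.797 / 55.90 = 0.03215 h⁻¹

0.0322 h⁻¹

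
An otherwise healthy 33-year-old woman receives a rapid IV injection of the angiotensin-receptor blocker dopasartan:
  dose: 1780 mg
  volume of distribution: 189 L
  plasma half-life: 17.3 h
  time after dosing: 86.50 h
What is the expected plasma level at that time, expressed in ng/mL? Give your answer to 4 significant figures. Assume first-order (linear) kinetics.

C₀ = Dose / Vd = 1780 / 189 = 9.418 mg/L
k = ln2 / t½ = 0.693147 / 17.3 = 0.04007 h⁻¹
t / t½ = 86.50 / 17.3 = 5 half-lives
C = C₀ × (1/2)^5 = 9.418 × 0.03125 = 0.2943 mg/L
Convert: 0.2943 mg/L × 1000 = 294.3 ng/mL

294.3 ng/mL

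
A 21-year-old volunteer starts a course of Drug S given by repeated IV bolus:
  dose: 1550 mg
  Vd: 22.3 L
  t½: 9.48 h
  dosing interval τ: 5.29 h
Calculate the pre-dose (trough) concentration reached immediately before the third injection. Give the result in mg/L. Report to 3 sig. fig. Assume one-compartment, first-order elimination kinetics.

C₀ per dose = Dose / Vd = 1550 / 22.3 = 69.51 mg/L
k = ln2 / t½ = 0.693147 / 9.48 = 0.07312 h⁻¹
Fraction remaining after one interval: r = e^(−kτ) = e^(−0.07312 × 5.29) = 0.6792
Before dose 3, 2 doses have been given (aged 1τ, 2τ).
C_trough = C₀ × (r + r²) = 69.51 × (0.6792 + 0.4613) = 79.28 mg/L

79.3 mg/L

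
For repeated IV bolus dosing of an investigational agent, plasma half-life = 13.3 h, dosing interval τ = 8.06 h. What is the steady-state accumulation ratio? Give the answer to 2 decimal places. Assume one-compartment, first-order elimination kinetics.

k = ln2 / t½ = 0.693147 / 13.3 = 0.05212 h⁻¹
e^(−kτ) = e^(−0.05212 × 8.06) = 0.6570
Accumulation ratio R = 1 / (1 − e^(−kτ)) = 1 / (1 − 0.6570) = 2.915

2.92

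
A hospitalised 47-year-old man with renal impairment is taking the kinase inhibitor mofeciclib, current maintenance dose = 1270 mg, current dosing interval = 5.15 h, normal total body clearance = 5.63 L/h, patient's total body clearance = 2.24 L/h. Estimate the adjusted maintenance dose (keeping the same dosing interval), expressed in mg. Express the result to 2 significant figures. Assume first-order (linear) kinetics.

510 mg

To keep the same average steady-state level, dosing rate must scale with clearance.
CL ratio = 2.24 / 5.63 = 0.3979
New dose (same interval) = 1270 × 0.3979 = 505.3 mg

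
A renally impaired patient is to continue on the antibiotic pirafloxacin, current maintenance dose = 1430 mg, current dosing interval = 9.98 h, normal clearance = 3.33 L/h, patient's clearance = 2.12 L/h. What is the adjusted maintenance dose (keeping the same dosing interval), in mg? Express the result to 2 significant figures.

To keep the same average steady-state level, dosing rate must scale with clearance.
CL ratio = 2.12 / 3.33 = 0.6366
New dose (same interval) = 1430 × 0.6366 = 910.3 mg

910 mg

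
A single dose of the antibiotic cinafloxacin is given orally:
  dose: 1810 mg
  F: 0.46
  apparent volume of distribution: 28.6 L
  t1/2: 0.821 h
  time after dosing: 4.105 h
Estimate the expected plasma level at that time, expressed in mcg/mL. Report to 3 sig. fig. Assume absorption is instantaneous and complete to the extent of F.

0.910 mcg/mL

Amount reaching circulation = F × Dose = 0.46 × 1810 = 832.6 mg
C₀ = F·Dose / Vd = 832.6 / 28.6 = 29.11 mg/L
k = ln2 / t½ = 0.693147 / 0.821 = 0.8443 h⁻¹
t / t½ = 4.105 / 0.821 = 5 half-lives
C = C₀ × (1/2)^5 = 29.11 × 0.03125 = 0.9097 mg/L
(0.9097 mg/L = 0.9097 mcg/mL)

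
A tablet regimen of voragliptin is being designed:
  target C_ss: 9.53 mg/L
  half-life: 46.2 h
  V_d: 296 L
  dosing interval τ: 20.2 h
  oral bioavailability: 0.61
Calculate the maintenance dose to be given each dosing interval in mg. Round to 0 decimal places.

k = ln2 / t½ = 0.693147 / 46.2 = 0.01500 h⁻¹
CL = k × Vd = 0.01500 × 296 = 4.440 L/h
At steady state, F × (Dose/τ) = Css × CL.
Dose = Css × CL × τ / F = 9.53 × 4.440 × 20.2 / 0.61 = 1401 mg

1401 mg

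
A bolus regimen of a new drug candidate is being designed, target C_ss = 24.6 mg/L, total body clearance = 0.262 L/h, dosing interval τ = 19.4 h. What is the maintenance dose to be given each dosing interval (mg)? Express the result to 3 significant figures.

125 mg

At steady state, Dose/τ = Css × CL.
Dose = Css × CL × τ = 24.6 × 0.2620 × 19.4 = 125.0 mg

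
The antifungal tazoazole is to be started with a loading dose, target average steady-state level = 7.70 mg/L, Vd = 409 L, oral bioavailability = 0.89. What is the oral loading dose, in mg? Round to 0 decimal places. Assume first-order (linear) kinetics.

3539 mg

LD = Css × Vd / F = 7.70 × 409 / 0.89 = 3539 mg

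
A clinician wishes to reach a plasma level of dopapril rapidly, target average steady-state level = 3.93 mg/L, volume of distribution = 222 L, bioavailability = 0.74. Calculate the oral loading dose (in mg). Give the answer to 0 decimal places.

LD = Css × Vd / F = 3.93 × 222 / 0.74 = 1179 mg

1179 mg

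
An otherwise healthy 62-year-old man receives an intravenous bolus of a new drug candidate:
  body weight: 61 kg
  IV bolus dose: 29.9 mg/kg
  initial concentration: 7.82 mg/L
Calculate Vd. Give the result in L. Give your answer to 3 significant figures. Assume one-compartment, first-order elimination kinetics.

Dose = 29.9 × 61 = 1824 mg
Vd = Dose / C₀ = 1824 / 7.82 = 233.2 L

233 L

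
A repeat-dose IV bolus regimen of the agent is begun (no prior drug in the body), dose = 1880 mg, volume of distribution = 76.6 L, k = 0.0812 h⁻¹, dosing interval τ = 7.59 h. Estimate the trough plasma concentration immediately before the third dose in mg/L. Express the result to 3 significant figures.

20.4 mg/L

C₀ per dose = Dose / Vd = 1880 / 76.6 = 24.54 mg/L
Fraction remaining after one interval: r = e^(−kτ) = e^(−0.08120 × 7.59) = 0.5399
Before dose 3, 2 doses have been given (aged 1τ, 2τ).
C_trough = C₀ × (r + r²) = 24.54 × (0.5399 + 0.2915) = 20.40 mg/L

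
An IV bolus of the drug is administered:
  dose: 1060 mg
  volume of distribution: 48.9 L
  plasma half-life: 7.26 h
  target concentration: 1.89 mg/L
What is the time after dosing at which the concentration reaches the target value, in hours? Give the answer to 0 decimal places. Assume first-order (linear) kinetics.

C₀ = Dose / Vd = 1060 / 48.9 = 21.68 mg/L
k = ln2 / t½ = 0.693147 / 7.26 = 0.09547 h⁻¹
t = ln(C₀ / C) / k = ln(21.68 / 1.89) / 0.09547
  = ln(11.47) / 0.09547 = 2.440 / 0.09547 = 25.56 h

26 h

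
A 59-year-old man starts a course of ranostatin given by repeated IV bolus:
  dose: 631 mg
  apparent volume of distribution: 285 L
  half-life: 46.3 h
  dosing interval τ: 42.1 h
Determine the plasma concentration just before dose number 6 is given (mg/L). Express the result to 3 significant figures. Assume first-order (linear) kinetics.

2.41 mg/L

C₀ per dose = Dose / Vd = 631 / 285 = 2.214 mg/L
k = ln2 / t½ = 0.693147 / 46.3 = 0.01497 h⁻¹
Fraction remaining after one interval: r = e^(−kτ) = e^(−0.01497 × 42.1) = 0.5325
Before dose 6, 5 doses have been given (aged 1τ, 2τ, 3τ, 4τ, 5τ).
C_trough = C₀ × (r + r² + … + r^5) = C₀ × r(1−r^5)/(1−r)
        = 2.214 × 0.5325 × (1 − 0.04282) / (1 − 0.5325) = 2.414 mg/L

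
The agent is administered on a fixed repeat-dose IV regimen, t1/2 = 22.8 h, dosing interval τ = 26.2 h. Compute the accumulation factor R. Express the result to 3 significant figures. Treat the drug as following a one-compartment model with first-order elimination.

1.82

k = ln2 / t½ = 0.693147 / 22.8 = 0.03040 h⁻¹
e^(−kτ) = e^(−0.03040 × 26.2) = 0.4509
Accumulation ratio R = 1 / (1 − e^(−kτ)) = 1 / (1 − 0.4509) = 1.821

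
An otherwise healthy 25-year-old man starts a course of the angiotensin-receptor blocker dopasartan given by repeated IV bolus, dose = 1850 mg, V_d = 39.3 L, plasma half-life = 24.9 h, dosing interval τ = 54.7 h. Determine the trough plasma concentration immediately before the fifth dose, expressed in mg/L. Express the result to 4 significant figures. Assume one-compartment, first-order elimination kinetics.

C₀ per dose = Dose / Vd = 1850 / 39.3 = 47.07 mg/L
k = ln2 / t½ = 0.693147 / 24.9 = 0.02784 h⁻¹
Fraction remaining after one interval: r = e^(−kτ) = e^(−0.02784 × 54.7) = 0.2181
Before dose 5, 4 doses have been given (aged 1τ, 2τ, 3τ, 4τ).
C_trough = C₀ × (r + r² + … + r^4) = C₀ × r(1−r^4)/(1−r)
        = 47.07 × 0.2181 × (1 − 0.002263) / (1 − 0.2181) = 13.10 mg/L

13.10 mg/L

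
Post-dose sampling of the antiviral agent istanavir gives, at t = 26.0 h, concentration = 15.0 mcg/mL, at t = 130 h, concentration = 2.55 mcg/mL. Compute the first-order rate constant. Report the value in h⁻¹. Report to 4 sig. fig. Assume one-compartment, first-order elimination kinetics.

0.01704 h⁻¹

k = ln(C₁/C₂) / (t₂ − t₁) = ln(15.0/2.55) / (130 − 26.0)
  = 1.772 / 104.0 = 0.01704 h⁻¹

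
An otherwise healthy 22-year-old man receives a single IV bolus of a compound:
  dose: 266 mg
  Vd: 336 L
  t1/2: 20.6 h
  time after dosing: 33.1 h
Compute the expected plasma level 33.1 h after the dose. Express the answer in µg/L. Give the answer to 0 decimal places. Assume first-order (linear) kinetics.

260 µg/L

C₀ = Dose / Vd = 266.0 / 336 = 0.7917 mg/L
k = ln2 / t½ = 0.693147 / 20.6 = 0.03365 h⁻¹
C = C₀ · e^(−k·t) = 0.7917 × e^(−0.03365 × 33.1)
  = 0.7917 × 0.3283 = 0.2599 mg/L
Convert: 0.2599 mg/L × 1000 = 259.9 µg/L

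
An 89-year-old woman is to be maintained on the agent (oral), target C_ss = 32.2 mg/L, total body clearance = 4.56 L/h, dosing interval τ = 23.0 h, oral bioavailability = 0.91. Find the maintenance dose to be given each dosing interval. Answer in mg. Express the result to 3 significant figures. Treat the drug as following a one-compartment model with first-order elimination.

At steady state, F × (Dose/τ) = Css × CL.
Dose = Css × CL × τ / F = 32.2 × 4.560 × 23.0 / 0.91 = 3711 mg

3710 mg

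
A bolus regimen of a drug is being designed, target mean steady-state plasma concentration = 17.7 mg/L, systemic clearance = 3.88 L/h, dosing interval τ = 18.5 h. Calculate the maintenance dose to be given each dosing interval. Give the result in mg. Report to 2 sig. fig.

1300 mg

At steady state, Dose/τ = Css × CL.
Dose = Css × CL × τ = 17.7 × 3.880 × 18.5 = 1271 mg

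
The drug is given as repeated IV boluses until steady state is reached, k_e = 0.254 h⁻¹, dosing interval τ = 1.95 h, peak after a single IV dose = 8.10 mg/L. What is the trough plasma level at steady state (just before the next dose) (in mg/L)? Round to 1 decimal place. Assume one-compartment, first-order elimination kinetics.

12.6 mg/L

e^(−kτ) = e^(−0.2540 × 1.95) = 0.6094
Accumulation ratio R = 1 / (1 − e^(−kτ)) = 1 / (1 − 0.6094) = 2.560
Steady-state trough = C₀ × R × e^(−kτ) = 8.10 × 2.560 × 0.6094 = 12.64 mg/L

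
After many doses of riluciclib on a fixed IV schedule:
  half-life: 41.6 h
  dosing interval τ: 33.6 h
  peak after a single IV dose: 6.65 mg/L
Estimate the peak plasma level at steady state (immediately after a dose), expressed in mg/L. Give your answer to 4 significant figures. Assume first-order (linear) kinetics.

15.51 mg/L

k = ln2 / t½ = 0.693147 / 41.6 = 0.01666 h⁻¹
e^(−kτ) = e^(−0.01666 × 33.6) = 0.5713
Accumulation ratio R = 1 / (1 − e^(−kτ)) = 1 / (1 − 0.5713) = 2.333
Steady-state peak = C₀ × R = 6.65 × 2.333 = 15.51 mg/L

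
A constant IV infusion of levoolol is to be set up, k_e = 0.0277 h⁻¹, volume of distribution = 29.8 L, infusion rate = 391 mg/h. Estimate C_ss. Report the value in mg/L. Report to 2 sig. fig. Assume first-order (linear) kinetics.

470 mg/L

CL = k × Vd = 0.02770 × 29.8 = 0.8255 L/h
At steady state Css = R₀ / CL = 391 / 0.8255 = 473.7 mg/L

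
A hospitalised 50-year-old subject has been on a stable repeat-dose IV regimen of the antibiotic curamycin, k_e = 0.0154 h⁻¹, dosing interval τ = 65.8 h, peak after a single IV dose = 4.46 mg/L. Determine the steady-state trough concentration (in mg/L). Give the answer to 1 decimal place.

e^(−kτ) = e^(−0.01540 × 65.8) = 0.3630
Accumulation ratio R = 1 / (1 − e^(−kτ)) = 1 / (1 − 0.3630) = 1.570
Steady-state trough = C₀ × R × e^(−kτ) = 4.46 × 1.570 × 0.3630 = 2.542 mg/L

2.5 mg/L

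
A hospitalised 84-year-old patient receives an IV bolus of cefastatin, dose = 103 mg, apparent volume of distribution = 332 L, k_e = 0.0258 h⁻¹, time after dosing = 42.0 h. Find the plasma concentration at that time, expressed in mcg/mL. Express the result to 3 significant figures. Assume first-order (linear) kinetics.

C₀ = Dose / Vd = 103.0 / 332 = 0.3102 mg/L
C = C₀ · e^(−k·t) = 0.3102 × e^(−0.02580 × 42.0)
  = 0.3102 × 0.3384 = 0.1050 mg/L
(0.1050 mg/L = 0.1050 mcg/mL)

0.105 mcg/mL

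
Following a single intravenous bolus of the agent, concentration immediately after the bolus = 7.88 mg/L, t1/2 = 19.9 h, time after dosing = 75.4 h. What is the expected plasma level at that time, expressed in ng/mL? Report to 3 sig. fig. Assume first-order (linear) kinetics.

k = ln2 / t½ = 0.693147 / 19.9 = 0.03483 h⁻¹
C = C₀ · e^(−k·t) = 7.880 × e^(−0.03483 × 75.4)
  = 7.880 × 0.07235 = 0.5701 mg/L
Convert: 0.5701 mg/L × 1000 = 570.1 ng/mL

570 ng/mL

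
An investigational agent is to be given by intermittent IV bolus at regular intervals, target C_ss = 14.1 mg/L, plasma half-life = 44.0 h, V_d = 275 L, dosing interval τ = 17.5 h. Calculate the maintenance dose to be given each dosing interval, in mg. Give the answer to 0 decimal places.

k = ln2 / t½ = 0.693147 / 44.0 = 0.01575 h⁻¹
CL = k × Vd = 0.01575 × 275 = 4.331 L/h
At steady state, Dose/τ = Css × CL.
Dose = Css × CL × τ = 14.1 × 4.331 × 17.5 = 1069 mg

1069 mg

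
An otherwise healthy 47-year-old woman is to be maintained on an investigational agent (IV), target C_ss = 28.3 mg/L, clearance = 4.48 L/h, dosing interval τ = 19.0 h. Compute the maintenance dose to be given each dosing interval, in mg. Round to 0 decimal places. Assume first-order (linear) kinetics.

At steady state, Dose/τ = Css × CL.
Dose = Css × CL × τ = 28.3 × 4.480 × 19.0 = 2409 mg

2409 mg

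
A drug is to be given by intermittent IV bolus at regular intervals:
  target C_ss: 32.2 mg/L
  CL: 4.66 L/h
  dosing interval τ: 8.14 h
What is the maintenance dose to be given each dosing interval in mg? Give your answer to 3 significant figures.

1220 mg

At steady state, Dose/τ = Css × CL.
Dose = Css × CL × τ = 32.2 × 4.660 × 8.14 = 1221 mg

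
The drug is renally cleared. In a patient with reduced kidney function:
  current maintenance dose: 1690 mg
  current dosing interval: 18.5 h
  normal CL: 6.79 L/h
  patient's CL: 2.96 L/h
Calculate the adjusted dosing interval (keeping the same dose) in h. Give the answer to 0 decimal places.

42 h

To keep the same average steady-state level, dosing rate must scale with clearance.
CL ratio = 2.96 / 6.79 = 0.4359
New interval (same dose) = 18.5 / 0.4359 = 42.44 h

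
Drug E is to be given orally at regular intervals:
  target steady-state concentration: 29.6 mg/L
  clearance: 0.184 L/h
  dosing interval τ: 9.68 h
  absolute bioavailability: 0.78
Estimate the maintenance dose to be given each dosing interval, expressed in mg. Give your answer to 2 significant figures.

68 mg

At steady state, F × (Dose/τ) = Css × CL.
Dose = Css × CL × τ / F = 29.6 × 0.1840 × 9.68 / 0.78 = 67.59 mg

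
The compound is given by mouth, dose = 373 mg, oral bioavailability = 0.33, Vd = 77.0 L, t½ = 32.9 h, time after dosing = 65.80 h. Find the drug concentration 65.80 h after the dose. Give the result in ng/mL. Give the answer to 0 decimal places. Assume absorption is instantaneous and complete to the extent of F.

Amount reaching circulation = F × Dose = 0.33 × 373.0 = 123.1 mg
C₀ = F·Dose / Vd = 123.1 / 77.0 = 1.599 mg/L
k = ln2 / t½ = 0.693147 / 32.9 = 0.02107 h⁻¹
t / t½ = 65.80 / 32.9 = 2 half-lives
C = C₀ × (1/2)^2 = 1.599 × 0.2500 = 0.3998 mg/L
Convert: 0.3998 mg/L × 1000 = 399.8 ng/mL

400 ng/mL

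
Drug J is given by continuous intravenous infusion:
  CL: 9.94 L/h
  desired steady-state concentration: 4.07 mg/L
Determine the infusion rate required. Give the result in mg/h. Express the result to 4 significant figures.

At steady state, infusion rate R₀ = Css × CL = 4.07 × 9.940 = 40.46 mg/h

40.46 mg/h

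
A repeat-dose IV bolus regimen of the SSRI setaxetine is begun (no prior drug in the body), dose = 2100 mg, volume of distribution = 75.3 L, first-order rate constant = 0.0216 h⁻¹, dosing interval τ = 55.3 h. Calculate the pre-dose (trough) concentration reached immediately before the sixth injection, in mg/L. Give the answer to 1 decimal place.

12.1 mg/L

C₀ per dose = Dose / Vd = 2100 / 75.3 = 27.89 mg/L
Fraction remaining after one interval: r = e^(−kτ) = e^(−0.02160 × 55.3) = 0.3029
Before dose 6, 5 doses have been given (aged 1τ, 2τ, 3τ, 4τ, 5τ).
C_trough = C₀ × (r + r² + … + r^5) = C₀ × r(1−r^5)/(1−r)
        = 27.89 × 0.3029 × (1 − 0.002550) / (1 − 0.3029) = 12.09 mg/L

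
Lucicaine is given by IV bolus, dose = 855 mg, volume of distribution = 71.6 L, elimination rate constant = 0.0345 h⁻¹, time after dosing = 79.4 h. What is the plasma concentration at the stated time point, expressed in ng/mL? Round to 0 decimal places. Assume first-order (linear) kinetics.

C₀ = Dose / Vd = 855.0 / 71.6 = 11.94 mg/L
C = C₀ · e^(−k·t) = 11.94 × e^(−0.03450 × 79.4)
  = 11.94 × 0.06462 = 0.7716 mg/L
Convert: 0.7716 mg/L × 1000 = 771.6 ng/mL

772 ng/mL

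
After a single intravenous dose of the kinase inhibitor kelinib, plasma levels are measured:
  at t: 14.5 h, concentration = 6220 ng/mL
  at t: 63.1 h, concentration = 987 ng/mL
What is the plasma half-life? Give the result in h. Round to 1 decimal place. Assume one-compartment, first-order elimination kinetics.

18.3 h

k = ln(C₁/C₂) / (t₂ − t₁) = ln(6220/987) / (63.1 − 14.5)
  = 1.841 / 48.60 = 0.03788 h⁻¹
t½ = ln2 / k = 0.693147 / 0.03788 = 18.30 h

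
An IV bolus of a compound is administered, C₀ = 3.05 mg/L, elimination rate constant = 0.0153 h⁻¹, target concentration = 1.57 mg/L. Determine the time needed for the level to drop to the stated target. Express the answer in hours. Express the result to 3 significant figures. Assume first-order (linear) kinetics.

t = ln(C₀ / C) / k = ln(3.050 / 1.57) / 0.01530
  = ln(1.943) / 0.01530 = 0.6642 / 0.01530 = 43.41 h

43.4 h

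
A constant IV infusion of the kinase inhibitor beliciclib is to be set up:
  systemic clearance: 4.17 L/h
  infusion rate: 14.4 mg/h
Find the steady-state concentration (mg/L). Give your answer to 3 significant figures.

3.45 mg/L

At steady state Css = R₀ / CL = 14.4 / 4.170 = 3.453 mg/L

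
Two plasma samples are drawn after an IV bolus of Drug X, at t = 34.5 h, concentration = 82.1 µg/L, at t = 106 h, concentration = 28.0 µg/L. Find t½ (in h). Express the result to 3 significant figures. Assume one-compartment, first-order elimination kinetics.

k = ln(C₁/C₂) / (t₂ − t₁) = ln(82.1/28.0) / (106 − 34.5)
  = 1.076 / 71.50 = 0.01505 h⁻¹
t½ = ln2 / k = 0.693147 / 0.01505 = 46.06 h

46.1 h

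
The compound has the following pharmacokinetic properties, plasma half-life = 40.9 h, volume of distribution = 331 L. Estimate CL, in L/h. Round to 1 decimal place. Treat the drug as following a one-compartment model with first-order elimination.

k = ln2 / t½ = 0.693147 / 40.9 = 0.01695 h⁻¹
CL = k × Vd = 0.01695 × 331 = 5.610 L/h

5.6 L/h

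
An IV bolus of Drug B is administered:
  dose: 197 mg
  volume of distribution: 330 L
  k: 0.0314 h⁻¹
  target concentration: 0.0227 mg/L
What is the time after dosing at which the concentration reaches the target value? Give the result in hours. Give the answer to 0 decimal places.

C₀ = Dose / Vd = 197.0 / 330 = 0.5970 mg/L
t = ln(C₀ / C) / k = ln(0.5970 / 0.0227) / 0.03140
  = ln(26.30) / 0.03140 = 3.270 / 0.03140 = 104.1 h

104 h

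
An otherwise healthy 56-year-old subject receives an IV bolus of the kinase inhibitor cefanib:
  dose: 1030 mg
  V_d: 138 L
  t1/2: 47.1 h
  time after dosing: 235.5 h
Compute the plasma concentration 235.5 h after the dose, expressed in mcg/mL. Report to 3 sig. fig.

0.233 mcg/mL

C₀ = Dose / Vd = 1030 / 138 = 7.464 mg/L
k = ln2 / t½ = 0.693147 / 47.1 = 0.01472 h⁻¹
t / t½ = 235.5 / 47.1 = 5 half-lives
C = C₀ × (1/2)^5 = 7.464 × 0.03125 = 0.2333 mg/L
(0.2333 mg/L = 0.2333 mcg/mL)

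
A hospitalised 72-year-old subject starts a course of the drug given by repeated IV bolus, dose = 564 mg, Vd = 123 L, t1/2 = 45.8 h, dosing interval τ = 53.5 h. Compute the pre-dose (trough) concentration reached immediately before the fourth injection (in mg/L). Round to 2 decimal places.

3.35 mg/L

C₀ per dose = Dose / Vd = 564 / 123 = 4.585 mg/L
k = ln2 / t½ = 0.693147 / 45.8 = 0.01513 h⁻¹
Fraction remaining after one interval: r = e^(−kτ) = e^(−0.01513 × 53.5) = 0.4451
Before dose 4, 3 doses have been given (aged 1τ, 2τ, 3τ).
C_trough = C₀ × (r + r² + … + r^3) = C₀ × r(1−r^3)/(1−r)
        = 4.585 × 0.4451 × (1 − 0.08818) / (1 − 0.4451) = 3.353 mg/L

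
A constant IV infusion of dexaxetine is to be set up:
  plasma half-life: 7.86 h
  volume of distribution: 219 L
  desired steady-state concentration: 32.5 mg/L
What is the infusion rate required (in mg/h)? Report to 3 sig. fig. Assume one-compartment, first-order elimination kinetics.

k = ln2 / t½ = 0.693147 / 7.86 = 0.08819 h⁻¹
CL = k × Vd = 0.08819 × 219 = 19.31 L/h
At steady state, infusion rate R₀ = Css × CL = 32.5 × 19.31 = 627.6 mg/h

628 mg/h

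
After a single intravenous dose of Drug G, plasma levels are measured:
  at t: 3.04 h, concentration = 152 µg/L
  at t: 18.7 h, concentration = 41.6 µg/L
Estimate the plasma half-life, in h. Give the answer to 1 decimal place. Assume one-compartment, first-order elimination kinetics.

8.4 h

k = ln(C₁/C₂) / (t₂ − t₁) = ln(152/41.6) / (18.7 − 3.04)
  = 1.296 / 15.66 = 0.08276 h⁻¹
t½ = ln2 / k = 0.693147 / 0.08276 = 8.375 h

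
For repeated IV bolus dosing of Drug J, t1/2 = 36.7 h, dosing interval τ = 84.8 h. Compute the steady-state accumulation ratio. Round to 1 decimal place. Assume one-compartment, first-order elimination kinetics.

k = ln2 / t½ = 0.693147 / 36.7 = 0.01889 h⁻¹
e^(−kτ) = e^(−0.01889 × 84.8) = 0.2015
Accumulation ratio R = 1 / (1 − e^(−kτ)) = 1 / (1 − 0.2015) = 1.252

1.3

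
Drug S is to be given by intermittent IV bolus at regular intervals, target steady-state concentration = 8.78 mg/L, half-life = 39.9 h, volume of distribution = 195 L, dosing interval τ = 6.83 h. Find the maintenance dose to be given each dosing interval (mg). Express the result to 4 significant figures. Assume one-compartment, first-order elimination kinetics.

k = ln2 / t½ = 0.693147 / 39.9 = 0.01737 h⁻¹
CL = k × Vd = 0.01737 × 195 = 3.387 L/h
At steady state, Dose/τ = Css × CL.
Dose = Css × CL × τ = 8.78 × 3.387 × 6.83 = 203.1 mg

203.1 mg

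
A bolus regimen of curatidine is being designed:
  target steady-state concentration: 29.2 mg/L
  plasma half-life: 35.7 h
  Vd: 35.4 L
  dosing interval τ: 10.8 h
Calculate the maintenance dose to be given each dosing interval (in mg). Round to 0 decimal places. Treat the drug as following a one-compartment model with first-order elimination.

k = ln2 / t½ = 0.693147 / 35.7 = 0.01942 h⁻¹
CL = k × Vd = 0.01942 × 35.4 = 0.6875 L/h
At steady state, Dose/τ = Css × CL.
Dose = Css × CL × τ = 29.2 × 0.6875 × 10.8 = 216.8 mg

217 mg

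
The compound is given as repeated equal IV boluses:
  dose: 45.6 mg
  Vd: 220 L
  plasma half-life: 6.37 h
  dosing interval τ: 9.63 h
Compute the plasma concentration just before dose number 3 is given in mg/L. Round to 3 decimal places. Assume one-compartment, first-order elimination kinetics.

C₀ per dose = Dose / Vd = 45.6 / 220 = 0.2073 mg/L
k = ln2 / t½ = 0.693147 / 6.37 = 0.1088 h⁻¹
Fraction remaining after one interval: r = e^(−kτ) = e^(−0.1088 × 9.63) = 0.3507
Before dose 3, 2 doses have been given (aged 1τ, 2τ).
C_trough = C₀ × (r + r²) = 0.2073 × (0.3507 + 0.1230) = 0.09820 mg/L

0.098 mg/L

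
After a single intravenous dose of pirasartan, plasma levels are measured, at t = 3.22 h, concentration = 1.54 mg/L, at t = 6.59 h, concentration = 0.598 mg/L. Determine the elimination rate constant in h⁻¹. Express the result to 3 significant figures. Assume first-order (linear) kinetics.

0.281 h⁻¹

k = ln(C₁/C₂) / (t₂ − t₁) = ln(1.54/0.598) / (6.59 − 3.22)
  = 0.9459 / 3.370 = 0.2807 h⁻¹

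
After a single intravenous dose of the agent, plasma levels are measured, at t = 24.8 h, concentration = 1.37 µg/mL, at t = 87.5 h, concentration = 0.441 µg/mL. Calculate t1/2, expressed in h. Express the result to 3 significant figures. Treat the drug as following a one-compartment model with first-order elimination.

38.3 h

k = ln(C₁/C₂) / (t₂ − t₁) = ln(1.37/0.441) / (87.5 − 24.8)
  = 1.134 / 62.70 = 0.01809 h⁻¹
t½ = ln2 / k = 0.693147 / 0.01809 = 38.32 h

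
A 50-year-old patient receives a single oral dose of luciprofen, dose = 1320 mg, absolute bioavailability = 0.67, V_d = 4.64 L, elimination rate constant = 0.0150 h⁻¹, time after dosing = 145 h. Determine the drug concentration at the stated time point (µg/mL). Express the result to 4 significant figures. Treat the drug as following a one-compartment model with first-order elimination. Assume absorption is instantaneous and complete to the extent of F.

Amount reaching circulation = F × Dose = 0.67 × 1320 = 884.4 mg
C₀ = F·Dose / Vd = 884.4 / 4.64 = 190.6 mg/L
C = C₀ · e^(−k·t) = 190.6 × e^(−0.01500 × 145)
  = 190.6 × 0.1136 = 21.65 mg/L
(21.65 mg/L = 21.65 µg/mL)

21.65 µg/mL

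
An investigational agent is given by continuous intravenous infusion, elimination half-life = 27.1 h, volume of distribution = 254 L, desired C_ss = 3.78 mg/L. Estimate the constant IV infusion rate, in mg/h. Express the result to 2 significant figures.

k = ln2 / t½ = 0.693147 / 27.1 = 0.02558 h⁻¹
CL = k × Vd = 0.02558 × 254 = 6.497 L/h
At steady state, infusion rate R₀ = Css × CL = 3.78 × 6.497 = 24.56 mg/h

25 mg/h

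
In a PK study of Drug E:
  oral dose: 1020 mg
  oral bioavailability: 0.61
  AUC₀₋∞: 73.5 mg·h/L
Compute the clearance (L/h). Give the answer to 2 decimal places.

8.47 L/h

CL = F·Dose / AUC = 0.61 × 1020 / 73.5 = 8.465 L/h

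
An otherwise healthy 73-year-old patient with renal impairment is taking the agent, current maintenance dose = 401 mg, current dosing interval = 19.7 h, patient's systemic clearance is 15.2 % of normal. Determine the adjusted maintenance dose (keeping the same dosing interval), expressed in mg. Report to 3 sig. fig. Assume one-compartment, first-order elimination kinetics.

To keep the same average steady-state level, dosing rate must scale with clearance.
CL ratio = 15.2 / 100 = 0.1520
New dose (same interval) = 401 × 0.1520 = 60.95 mg

61.0 mg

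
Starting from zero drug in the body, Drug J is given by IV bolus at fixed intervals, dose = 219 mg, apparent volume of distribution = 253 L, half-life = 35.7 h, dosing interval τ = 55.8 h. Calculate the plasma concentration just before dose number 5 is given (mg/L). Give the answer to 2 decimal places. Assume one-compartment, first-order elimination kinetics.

0.44 mg/L

C₀ per dose = Dose / Vd = 219 / 253 = 0.8656 mg/L
k = ln2 / t½ = 0.693147 / 35.7 = 0.01942 h⁻¹
Fraction remaining after one interval: r = e^(−kτ) = e^(−0.01942 × 55.8) = 0.3384
Before dose 5, 4 doses have been given (aged 1τ, 2τ, 3τ, 4τ).
C_trough = C₀ × (r + r² + … + r^4) = C₀ × r(1−r^4)/(1−r)
        = 0.8656 × 0.3384 × (1 − 0.01311) / (1 − 0.3384) = 0.4369 mg/L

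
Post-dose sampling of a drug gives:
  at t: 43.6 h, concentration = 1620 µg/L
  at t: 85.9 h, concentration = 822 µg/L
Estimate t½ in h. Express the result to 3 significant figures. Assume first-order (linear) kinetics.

43.2 h

k = ln(C₁/C₂) / (t₂ − t₁) = ln(1620/822) / (85.9 − 43.6)
  = 0.6784 / 42.30 = 0.01604 h⁻¹
t½ = ln2 / k = 0.693147 / 0.01604 = 43.21 h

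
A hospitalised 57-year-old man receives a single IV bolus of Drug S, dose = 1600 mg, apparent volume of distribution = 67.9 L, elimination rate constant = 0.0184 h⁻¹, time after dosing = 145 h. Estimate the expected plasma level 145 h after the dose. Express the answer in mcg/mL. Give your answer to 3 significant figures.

1.64 mcg/mL

C₀ = Dose / Vd = 1600 / 67.9 = 23.56 mg/L
C = C₀ · e^(−k·t) = 23.56 × e^(−0.01840 × 145)
  = 23.56 × 0.06939 = 1.635 mg/L
(1.635 mg/L = 1.635 mcg/mL)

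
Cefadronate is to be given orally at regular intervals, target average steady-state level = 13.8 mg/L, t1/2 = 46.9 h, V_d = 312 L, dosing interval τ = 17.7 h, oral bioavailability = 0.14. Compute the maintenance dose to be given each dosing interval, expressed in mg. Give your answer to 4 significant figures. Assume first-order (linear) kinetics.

8045 mg

k = ln2 / t½ = 0.693147 / 46.9 = 0.01478 h⁻¹
CL = k × Vd = 0.01478 × 312 = 4.611 L/h
At steady state, F × (Dose/τ) = Css × CL.
Dose = Css × CL × τ / F = 13.8 × 4.611 × 17.7 / 0.14 = 8045 mg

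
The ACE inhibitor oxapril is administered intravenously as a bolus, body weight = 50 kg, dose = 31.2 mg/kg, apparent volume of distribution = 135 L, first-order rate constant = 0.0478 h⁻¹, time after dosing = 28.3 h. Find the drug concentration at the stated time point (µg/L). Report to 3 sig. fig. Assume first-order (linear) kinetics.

2990 µg/L

Total dose = 31.2 × 50 = 1560 mg
C₀ = Dose / Vd = 1560 / 135 = 11.56 mg/L
C = C₀ · e^(−k·t) = 11.56 × e^(−0.04780 × 28.3)
  = 11.56 × 0.2585 = 2.988 mg/L
Convert: 2.988 mg/L × 1000 = 2988 µg/L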